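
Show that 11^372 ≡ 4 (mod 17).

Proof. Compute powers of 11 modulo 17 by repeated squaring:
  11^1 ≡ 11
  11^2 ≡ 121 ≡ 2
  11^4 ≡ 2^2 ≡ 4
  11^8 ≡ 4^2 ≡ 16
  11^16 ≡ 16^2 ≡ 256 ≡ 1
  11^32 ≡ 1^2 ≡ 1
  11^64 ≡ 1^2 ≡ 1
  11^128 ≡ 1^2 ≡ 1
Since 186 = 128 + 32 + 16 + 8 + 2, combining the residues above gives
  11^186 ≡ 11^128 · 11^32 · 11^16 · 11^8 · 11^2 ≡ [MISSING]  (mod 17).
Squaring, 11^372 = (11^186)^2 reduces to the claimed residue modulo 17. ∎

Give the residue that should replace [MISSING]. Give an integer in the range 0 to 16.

Multiply the listed residues: 1 · 1 · 1 · 16 · 2 = 1 → 1 → 16 → 32.
Reducing modulo 17: 32 = 1·17 + 15, so 11^186 ≡ 15.

15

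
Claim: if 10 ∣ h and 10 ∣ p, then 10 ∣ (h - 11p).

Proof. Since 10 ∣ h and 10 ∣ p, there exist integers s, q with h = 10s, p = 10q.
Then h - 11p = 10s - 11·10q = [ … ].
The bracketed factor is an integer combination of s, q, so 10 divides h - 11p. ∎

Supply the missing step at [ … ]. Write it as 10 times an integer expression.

10(-11q + s)

Pull the common 10 out of every term: 10s - 11·10q = 10(-11q + s).
-11q + s is an integer, which exhibits the divisibility.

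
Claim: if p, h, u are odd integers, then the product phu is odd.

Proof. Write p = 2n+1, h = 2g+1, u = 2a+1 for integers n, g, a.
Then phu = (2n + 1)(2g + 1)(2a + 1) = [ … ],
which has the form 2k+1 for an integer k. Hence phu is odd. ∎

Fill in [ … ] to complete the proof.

2(4agn + 2ag + 2an + a + 2gn + g + n) + 1

Expanding: (2n + 1)(2g + 1)(2a + 1) = 8agn + 4ag + 4an + 2a + 4gn + 2g + 2n + 1.
Every term except the constant is even, so this is 2(4agn + 2ag + 2an + a + 2gn + g + n) + 1,
and 4agn + 2ag + 2an + a + 2gn + g + n ∈ ℤ gives the required form.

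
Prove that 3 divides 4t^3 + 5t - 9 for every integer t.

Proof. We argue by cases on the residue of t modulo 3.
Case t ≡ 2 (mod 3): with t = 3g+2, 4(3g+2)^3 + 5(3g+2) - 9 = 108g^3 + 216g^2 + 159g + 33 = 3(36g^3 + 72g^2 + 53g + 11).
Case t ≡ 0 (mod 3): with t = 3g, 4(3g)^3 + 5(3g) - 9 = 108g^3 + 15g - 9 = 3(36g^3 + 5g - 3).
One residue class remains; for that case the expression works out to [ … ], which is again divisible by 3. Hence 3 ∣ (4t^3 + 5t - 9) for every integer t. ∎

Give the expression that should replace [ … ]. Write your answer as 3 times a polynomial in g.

Only t ≡ 1 (mod 3) is unaccounted for. Put t = 3g+1:
4(3g+1)^3 + 5(3g+1) - 9 expands to 108g^3 + 108g^2 + 51g,
and factoring out 3 leaves 3(36g^3 + 36g^2 + 17g).

3(36g^3 + 36g^2 + 17g)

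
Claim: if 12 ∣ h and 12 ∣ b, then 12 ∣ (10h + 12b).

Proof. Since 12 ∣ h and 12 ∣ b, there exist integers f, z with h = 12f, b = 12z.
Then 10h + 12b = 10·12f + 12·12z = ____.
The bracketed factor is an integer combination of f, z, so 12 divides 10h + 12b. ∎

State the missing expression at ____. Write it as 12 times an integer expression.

12(10f + 12z)

Pull the common 12 out of every term: 10·12f + 12·12z = 12(10f + 12z).
10f + 12z is an integer, which exhibits the divisibility.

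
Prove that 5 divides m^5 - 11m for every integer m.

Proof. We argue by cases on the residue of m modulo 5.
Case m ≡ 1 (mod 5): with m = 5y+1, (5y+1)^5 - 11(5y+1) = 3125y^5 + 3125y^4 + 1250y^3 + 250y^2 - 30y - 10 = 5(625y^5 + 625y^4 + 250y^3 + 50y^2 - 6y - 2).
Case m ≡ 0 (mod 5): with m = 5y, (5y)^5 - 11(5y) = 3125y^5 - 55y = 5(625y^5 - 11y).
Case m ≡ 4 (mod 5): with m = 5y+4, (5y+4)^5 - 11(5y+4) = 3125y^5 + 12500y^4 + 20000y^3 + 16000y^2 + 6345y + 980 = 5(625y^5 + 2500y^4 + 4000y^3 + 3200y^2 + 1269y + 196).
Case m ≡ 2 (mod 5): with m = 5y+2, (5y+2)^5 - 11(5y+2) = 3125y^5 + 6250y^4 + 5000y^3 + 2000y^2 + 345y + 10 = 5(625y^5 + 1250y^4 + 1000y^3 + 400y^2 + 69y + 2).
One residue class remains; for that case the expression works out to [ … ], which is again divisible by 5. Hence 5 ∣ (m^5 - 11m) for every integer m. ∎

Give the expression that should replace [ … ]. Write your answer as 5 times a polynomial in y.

The residues treated are {1, 0, 4, 2}, so the missing case is m ≡ 3 (mod 5); write m = 5y+3.
Then (5y+3)^5 - 11(5y+3) = 3125y^5 + 9375y^4 + 11250y^3 + 6750y^2 + 1970y + 210 = 5(625y^5 + 1875y^4 + 2250y^3 + 1350y^2 + 394y + 42).

5(625y^5 + 1875y^4 + 2250y^3 + 1350y^2 + 394y + 42)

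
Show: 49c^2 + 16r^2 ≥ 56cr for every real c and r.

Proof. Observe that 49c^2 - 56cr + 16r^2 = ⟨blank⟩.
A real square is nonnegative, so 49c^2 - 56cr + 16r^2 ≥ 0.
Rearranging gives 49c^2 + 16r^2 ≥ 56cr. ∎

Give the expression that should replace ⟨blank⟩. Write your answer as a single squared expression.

The leading and trailing coefficients are 7^2 and 4^2, and 56 = 2·7·4, so the trinomial is (7c - 4r)^2.
Hence 49c^2 - 56cr + 16r^2 ≥ 0.

(7c - 4r)^2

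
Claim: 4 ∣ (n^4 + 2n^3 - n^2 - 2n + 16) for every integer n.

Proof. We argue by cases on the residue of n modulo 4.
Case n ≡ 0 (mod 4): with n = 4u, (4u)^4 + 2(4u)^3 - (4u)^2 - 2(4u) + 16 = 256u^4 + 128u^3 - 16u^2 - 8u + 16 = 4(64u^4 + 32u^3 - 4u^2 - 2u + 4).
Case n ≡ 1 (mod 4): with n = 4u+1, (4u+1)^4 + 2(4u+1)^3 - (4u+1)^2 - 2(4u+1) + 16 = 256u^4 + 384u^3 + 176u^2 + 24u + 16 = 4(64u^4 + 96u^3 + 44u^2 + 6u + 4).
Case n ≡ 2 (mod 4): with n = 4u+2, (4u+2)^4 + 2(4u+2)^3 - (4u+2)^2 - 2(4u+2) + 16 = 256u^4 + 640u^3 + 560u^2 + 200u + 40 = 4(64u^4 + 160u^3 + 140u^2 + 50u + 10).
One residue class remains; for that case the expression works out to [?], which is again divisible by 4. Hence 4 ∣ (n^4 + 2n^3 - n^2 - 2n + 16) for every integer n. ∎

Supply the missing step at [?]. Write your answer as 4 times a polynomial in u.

4(64u^4 + 224u^3 + 284u^2 + 154u + 34)

Only n ≡ 3 (mod 4) is unaccounted for. Put n = 4u+3:
(4u+3)^4 + 2(4u+3)^3 - (4u+3)^2 - 2(4u+3) + 16 expands to 256u^4 + 896u^3 + 1136u^2 + 616u + 136,
and factoring out 4 leaves 4(64u^4 + 224u^3 + 284u^2 + 154u + 34).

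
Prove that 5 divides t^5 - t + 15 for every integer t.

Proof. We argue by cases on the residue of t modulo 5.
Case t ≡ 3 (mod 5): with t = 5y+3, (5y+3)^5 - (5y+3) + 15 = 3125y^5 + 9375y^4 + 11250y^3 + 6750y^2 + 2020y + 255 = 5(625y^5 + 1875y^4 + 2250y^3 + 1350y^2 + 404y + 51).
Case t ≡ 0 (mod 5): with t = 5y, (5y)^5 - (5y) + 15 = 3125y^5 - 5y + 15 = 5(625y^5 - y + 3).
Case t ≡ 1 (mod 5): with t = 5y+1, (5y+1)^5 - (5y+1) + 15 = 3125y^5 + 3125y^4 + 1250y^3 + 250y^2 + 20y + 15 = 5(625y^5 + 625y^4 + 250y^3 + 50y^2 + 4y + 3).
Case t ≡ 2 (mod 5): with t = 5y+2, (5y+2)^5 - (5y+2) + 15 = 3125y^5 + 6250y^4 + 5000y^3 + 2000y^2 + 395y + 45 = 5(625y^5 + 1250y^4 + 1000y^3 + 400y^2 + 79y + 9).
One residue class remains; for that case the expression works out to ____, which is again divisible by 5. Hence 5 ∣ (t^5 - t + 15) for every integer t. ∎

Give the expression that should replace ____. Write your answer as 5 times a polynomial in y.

5(625y^5 + 2500y^4 + 4000y^3 + 3200y^2 + 1279y + 207)

Only t ≡ 4 (mod 5) is unaccounted for. Put t = 5y+4:
(5y+4)^5 - (5y+4) + 15 expands to 3125y^5 + 12500y^4 + 20000y^3 + 16000y^2 + 6395y + 1035,
and factoring out 5 leaves 5(625y^5 + 2500y^4 + 4000y^3 + 3200y^2 + 1279y + 207).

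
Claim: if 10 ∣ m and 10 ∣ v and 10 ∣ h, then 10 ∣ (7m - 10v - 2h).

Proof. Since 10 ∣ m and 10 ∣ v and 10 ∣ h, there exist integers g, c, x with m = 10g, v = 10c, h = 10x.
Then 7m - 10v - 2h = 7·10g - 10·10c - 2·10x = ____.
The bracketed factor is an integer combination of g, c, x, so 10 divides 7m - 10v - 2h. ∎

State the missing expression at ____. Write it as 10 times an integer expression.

Pull the common 10 out of every term: 7·10g - 10·10c - 2·10x = 10(-10c + 7g - 2x).
-10c + 7g - 2x is an integer, which exhibits the divisibility.

10(-10c + 7g - 2x)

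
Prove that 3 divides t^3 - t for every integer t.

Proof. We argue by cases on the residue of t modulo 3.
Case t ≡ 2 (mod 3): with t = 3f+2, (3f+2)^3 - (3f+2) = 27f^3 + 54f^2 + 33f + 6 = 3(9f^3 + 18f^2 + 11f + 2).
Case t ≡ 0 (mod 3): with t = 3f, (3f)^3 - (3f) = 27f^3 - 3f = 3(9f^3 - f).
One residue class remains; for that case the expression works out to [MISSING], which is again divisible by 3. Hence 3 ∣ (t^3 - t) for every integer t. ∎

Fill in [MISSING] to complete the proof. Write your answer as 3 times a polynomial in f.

3(9f^3 + 9f^2 + 2f)

Only t ≡ 1 (mod 3) is unaccounted for. Put t = 3f+1:
(3f+1)^3 - (3f+1) expands to 27f^3 + 27f^2 + 6f,
and factoring out 3 leaves 3(9f^3 + 9f^2 + 2f).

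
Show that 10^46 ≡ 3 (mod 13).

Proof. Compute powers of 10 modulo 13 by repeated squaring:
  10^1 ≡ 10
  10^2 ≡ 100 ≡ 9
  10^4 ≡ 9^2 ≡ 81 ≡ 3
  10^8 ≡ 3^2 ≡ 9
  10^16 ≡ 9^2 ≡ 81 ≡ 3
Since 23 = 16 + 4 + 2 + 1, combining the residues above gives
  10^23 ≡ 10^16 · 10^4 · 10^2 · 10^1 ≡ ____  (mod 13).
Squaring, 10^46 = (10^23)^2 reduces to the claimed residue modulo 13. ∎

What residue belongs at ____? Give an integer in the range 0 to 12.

10^16 · 10^4 · 10^2 · 10^1 ≡ 3 · 3 · 9 · 10 = 810.
810 mod 13 = 4, so 10^23 ≡ 4 (mod 13).

4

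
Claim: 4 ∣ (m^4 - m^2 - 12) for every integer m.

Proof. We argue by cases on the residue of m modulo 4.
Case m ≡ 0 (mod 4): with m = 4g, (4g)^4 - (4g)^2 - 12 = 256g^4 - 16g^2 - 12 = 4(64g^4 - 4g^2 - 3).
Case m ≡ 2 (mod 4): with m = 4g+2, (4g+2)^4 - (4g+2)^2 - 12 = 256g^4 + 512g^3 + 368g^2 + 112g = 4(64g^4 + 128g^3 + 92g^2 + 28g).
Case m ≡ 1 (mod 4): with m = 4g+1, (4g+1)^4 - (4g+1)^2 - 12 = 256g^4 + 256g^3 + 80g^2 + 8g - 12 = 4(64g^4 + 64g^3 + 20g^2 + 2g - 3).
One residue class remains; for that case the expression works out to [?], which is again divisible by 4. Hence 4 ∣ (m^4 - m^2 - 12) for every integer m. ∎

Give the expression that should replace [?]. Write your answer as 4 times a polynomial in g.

4(64g^4 + 192g^3 + 212g^2 + 102g + 15)

The residues treated are {0, 2, 1}, so the missing case is m ≡ 3 (mod 4); write m = 4g+3.
Then (4g+3)^4 - (4g+3)^2 - 12 = 256g^4 + 768g^3 + 848g^2 + 408g + 60 = 4(64g^4 + 192g^3 + 212g^2 + 102g + 15).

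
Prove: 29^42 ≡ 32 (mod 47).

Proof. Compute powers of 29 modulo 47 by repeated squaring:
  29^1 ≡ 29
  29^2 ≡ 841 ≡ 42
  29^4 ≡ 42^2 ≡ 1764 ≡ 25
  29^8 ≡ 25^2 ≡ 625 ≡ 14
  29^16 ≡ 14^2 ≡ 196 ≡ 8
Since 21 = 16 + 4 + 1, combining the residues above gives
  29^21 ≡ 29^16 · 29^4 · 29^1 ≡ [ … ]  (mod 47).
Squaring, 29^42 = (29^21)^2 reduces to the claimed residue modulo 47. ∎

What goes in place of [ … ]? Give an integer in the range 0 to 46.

29^16 · 29^4 · 29^1 ≡ 8 · 25 · 29 = 5800.
5800 mod 47 = 19, so 29^21 ≡ 19 (mod 47).

19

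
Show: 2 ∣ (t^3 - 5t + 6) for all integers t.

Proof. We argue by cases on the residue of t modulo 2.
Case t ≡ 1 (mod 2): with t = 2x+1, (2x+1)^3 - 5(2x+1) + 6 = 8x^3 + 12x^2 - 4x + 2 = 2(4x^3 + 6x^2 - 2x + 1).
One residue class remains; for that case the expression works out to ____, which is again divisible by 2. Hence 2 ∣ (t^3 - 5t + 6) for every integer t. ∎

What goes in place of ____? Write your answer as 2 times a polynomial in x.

2(4x^3 - 5x + 3)

Only t ≡ 0 (mod 2) is unaccounted for. Put t = 2x:
(2x)^3 - 5(2x) + 6 expands to 8x^3 - 10x + 6,
and factoring out 2 leaves 2(4x^3 - 5x + 3).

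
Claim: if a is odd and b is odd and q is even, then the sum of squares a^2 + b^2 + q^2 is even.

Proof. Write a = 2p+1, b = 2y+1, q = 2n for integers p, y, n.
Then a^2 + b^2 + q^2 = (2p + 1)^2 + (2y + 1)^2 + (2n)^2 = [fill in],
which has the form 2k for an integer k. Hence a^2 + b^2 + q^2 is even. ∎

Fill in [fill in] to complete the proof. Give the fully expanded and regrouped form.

2(2n^2 + 2p^2 + 2p + 2y^2 + 2y + 1)

(2p + 1)^2 + (2y + 1)^2 + (2n)^2 = 4n^2 + 4p^2 + 4p + 4y^2 + 4y + 2
= 2(2n^2 + 2p^2 + 2p + 2y^2 + 2y + 1).
Since 2n^2 + 2p^2 + 2p + 2y^2 + 2y + 1 is an integer, the sum of squares is of the form 2k for an integer k.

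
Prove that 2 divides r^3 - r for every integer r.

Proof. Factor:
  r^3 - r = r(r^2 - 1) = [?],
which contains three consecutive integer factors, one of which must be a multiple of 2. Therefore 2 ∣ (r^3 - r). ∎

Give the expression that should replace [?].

(r - 1)r(r + 1)

r(r^2 - 1) = r(r - 1)(r + 1) = (r - 1)r(r + 1).
These three factors are consecutive integers, so their product is divisible by 2.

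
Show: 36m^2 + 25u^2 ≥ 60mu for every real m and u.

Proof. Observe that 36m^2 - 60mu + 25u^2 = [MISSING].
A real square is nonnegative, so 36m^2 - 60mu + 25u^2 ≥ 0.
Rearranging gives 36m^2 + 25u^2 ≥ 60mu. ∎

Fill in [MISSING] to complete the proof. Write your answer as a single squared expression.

The leading and trailing coefficients are 6^2 and 5^2, and 60 = 2·6·5, so the trinomial is (6m - 5u)^2.
Hence 36m^2 - 60mu + 25u^2 ≥ 0.

(6m - 5u)^2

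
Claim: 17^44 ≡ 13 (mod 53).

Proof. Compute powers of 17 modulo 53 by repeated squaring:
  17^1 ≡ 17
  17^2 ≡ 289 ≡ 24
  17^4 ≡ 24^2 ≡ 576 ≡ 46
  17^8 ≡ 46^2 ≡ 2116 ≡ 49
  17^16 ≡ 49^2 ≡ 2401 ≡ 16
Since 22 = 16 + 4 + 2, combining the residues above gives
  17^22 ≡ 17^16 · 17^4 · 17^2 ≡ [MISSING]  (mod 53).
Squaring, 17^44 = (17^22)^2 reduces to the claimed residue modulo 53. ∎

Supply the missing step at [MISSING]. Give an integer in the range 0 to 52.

Multiply the listed residues: 16 · 46 · 24 = 736 → 17664.
Reducing modulo 53: 17664 = 333·53 + 15, so 17^22 ≡ 15.

15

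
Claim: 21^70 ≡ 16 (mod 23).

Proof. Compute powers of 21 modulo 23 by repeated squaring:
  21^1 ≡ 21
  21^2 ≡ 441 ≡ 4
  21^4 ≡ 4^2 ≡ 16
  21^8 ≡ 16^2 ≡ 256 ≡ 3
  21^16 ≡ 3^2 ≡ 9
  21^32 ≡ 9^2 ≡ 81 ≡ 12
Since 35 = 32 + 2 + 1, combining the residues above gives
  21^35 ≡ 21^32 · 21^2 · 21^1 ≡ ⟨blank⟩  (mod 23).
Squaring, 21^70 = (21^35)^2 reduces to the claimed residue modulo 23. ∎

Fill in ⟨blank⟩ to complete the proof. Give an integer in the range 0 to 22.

19

21^32 · 21^2 · 21^1 ≡ 12 · 4 · 21 = 1008.
1008 mod 23 = 19, so 21^35 ≡ 19 (mod 23).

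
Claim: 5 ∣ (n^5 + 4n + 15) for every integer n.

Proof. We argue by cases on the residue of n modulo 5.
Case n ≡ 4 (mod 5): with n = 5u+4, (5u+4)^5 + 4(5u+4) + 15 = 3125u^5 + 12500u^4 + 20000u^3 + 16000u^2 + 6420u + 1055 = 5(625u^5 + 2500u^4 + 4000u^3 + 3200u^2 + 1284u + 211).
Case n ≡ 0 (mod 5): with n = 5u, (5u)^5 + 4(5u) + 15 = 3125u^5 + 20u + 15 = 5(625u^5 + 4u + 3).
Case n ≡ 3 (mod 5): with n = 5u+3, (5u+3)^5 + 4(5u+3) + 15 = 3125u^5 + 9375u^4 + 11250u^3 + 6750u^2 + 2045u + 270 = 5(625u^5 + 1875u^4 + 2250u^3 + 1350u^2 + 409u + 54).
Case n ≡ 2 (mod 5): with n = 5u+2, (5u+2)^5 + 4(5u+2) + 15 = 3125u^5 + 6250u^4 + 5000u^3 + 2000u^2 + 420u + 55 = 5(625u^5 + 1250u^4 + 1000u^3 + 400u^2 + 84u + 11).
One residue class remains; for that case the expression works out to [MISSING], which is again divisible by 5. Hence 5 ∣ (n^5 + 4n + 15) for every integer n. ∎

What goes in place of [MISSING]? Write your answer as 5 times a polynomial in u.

Only n ≡ 1 (mod 5) is unaccounted for. Put n = 5u+1:
(5u+1)^5 + 4(5u+1) + 15 expands to 3125u^5 + 3125u^4 + 1250u^3 + 250u^2 + 45u + 20,
and factoring out 5 leaves 5(625u^5 + 625u^4 + 250u^3 + 50u^2 + 9u + 4).

5(625u^5 + 625u^4 + 250u^3 + 50u^2 + 9u + 4)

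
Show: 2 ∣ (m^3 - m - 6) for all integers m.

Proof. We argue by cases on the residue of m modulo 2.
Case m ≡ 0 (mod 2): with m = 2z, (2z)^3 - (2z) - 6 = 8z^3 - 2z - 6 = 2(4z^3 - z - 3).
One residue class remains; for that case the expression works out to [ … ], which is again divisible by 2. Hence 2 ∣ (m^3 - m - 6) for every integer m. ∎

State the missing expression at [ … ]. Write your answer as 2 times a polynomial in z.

The residues treated are {0}, so the missing case is m ≡ 1 (mod 2); write m = 2z+1.
Then (2z+1)^3 - (2z+1) - 6 = 8z^3 + 12z^2 + 4z - 6 = 2(4z^3 + 6z^2 + 2z - 3).

2(4z^3 + 6z^2 + 2z - 3)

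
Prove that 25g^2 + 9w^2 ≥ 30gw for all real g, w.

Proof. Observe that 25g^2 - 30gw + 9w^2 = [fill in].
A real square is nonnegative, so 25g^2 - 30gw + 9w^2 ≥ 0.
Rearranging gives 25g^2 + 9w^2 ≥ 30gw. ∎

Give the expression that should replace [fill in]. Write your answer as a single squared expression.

The leading and trailing coefficients are 5^2 and 3^2, and 30 = 2·5·3, so the trinomial is (5g - 3w)^2.
Hence 25g^2 - 30gw + 9w^2 ≥ 0.

(5g - 3w)^2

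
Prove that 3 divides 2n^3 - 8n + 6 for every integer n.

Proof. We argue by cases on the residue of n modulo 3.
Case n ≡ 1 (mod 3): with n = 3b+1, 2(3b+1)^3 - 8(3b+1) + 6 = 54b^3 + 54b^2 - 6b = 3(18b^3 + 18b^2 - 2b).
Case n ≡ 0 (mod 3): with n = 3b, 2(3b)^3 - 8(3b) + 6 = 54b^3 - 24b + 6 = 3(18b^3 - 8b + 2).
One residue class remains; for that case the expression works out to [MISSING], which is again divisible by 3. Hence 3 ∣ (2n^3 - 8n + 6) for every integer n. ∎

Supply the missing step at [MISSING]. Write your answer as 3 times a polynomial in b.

Only n ≡ 2 (mod 3) is unaccounted for. Put n = 3b+2:
2(3b+2)^3 - 8(3b+2) + 6 expands to 54b^3 + 108b^2 + 48b + 6,
and factoring out 3 leaves 3(18b^3 + 36b^2 + 16b + 2).

3(18b^3 + 36b^2 + 16b + 2)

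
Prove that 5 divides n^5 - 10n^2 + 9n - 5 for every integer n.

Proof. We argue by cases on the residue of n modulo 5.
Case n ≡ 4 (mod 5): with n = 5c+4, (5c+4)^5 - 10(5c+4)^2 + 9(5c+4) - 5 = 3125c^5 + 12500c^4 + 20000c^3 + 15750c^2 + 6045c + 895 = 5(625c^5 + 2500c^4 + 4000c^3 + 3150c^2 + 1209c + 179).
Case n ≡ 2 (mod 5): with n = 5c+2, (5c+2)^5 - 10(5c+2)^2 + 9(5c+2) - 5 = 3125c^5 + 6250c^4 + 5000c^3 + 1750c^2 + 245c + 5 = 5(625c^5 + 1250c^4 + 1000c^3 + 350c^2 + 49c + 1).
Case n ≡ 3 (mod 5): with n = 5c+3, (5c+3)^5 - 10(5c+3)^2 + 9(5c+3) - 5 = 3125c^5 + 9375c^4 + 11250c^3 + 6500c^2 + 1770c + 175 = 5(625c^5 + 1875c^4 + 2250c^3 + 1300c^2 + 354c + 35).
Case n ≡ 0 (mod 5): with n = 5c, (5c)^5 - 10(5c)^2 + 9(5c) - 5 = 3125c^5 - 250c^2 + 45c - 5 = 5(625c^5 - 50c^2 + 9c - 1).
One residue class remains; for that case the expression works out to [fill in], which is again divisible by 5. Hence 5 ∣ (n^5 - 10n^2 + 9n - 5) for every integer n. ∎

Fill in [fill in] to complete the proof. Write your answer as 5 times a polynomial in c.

Only n ≡ 1 (mod 5) is unaccounted for. Put n = 5c+1:
(5c+1)^5 - 10(5c+1)^2 + 9(5c+1) - 5 expands to 3125c^5 + 3125c^4 + 1250c^3 - 30c - 5,
and factoring out 5 leaves 5(625c^5 + 625c^4 + 250c^3 - 6c - 1).

5(625c^5 + 625c^4 + 250c^3 - 6c - 1)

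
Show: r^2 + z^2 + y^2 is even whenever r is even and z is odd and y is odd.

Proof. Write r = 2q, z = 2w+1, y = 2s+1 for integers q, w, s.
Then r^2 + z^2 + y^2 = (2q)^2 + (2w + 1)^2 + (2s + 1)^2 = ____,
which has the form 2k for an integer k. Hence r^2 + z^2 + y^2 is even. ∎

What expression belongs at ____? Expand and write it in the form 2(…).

(2q)^2 + (2w + 1)^2 + (2s + 1)^2 = 4q^2 + 4s^2 + 4s + 4w^2 + 4w + 2
= 2(2q^2 + 2s^2 + 2s + 2w^2 + 2w + 1).
Since 2q^2 + 2s^2 + 2s + 2w^2 + 2w + 1 is an integer, the sum of squares is of the form 2k for an integer k.

2(2q^2 + 2s^2 + 2s + 2w^2 + 2w + 1)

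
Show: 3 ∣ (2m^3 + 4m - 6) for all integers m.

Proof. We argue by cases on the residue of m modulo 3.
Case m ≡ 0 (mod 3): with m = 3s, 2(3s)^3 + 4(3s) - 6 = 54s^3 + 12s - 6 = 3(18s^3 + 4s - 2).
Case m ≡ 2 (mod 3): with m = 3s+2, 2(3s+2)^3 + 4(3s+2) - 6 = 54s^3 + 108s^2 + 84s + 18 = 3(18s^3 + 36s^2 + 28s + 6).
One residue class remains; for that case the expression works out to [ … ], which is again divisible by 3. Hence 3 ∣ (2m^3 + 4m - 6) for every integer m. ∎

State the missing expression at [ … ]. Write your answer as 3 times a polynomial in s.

Only m ≡ 1 (mod 3) is unaccounted for. Put m = 3s+1:
2(3s+1)^3 + 4(3s+1) - 6 expands to 54s^3 + 54s^2 + 30s,
and factoring out 3 leaves 3(18s^3 + 18s^2 + 10s).

3(18s^3 + 18s^2 + 10s)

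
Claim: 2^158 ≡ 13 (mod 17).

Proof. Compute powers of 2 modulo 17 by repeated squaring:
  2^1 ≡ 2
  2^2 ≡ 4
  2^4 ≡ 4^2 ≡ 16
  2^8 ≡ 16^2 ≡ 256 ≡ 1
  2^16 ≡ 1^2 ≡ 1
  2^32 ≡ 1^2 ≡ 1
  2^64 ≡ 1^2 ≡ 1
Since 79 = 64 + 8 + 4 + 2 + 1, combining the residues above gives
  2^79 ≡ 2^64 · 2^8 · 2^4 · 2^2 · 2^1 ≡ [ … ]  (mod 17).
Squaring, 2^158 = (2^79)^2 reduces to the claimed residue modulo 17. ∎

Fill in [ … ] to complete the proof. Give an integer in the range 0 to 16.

2^64 · 2^8 · 2^4 · 2^2 · 2^1 ≡ 1 · 1 · 16 · 4 · 2 = 128.
128 mod 17 = 9, so 2^79 ≡ 9 (mod 17).

9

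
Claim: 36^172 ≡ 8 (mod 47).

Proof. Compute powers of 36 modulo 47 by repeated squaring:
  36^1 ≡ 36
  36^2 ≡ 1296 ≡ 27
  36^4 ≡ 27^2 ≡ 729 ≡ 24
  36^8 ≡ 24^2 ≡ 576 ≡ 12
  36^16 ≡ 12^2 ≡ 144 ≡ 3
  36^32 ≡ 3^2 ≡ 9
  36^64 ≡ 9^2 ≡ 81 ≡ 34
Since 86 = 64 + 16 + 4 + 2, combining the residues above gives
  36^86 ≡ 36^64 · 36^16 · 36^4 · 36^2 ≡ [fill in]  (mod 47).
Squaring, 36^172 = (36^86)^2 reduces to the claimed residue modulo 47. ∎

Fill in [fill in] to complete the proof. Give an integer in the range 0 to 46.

36^64 · 36^16 · 36^4 · 36^2 ≡ 34 · 3 · 24 · 27 = 66096.
66096 mod 47 = 14, so 36^86 ≡ 14 (mod 47).

14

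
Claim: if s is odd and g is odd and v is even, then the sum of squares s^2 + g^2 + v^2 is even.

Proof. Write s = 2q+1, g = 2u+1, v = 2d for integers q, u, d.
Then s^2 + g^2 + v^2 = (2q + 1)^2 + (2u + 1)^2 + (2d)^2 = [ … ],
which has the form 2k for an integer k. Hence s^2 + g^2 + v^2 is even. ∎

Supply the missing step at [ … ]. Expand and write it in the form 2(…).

2(2d^2 + 2q^2 + 2q + 2u^2 + 2u + 1)

Expanding: (2q + 1)^2 + (2u + 1)^2 + (2d)^2 = 4d^2 + 4q^2 + 4q + 4u^2 + 4u + 2.
Every term is even; pulling out the factor of 2 gives 2(2d^2 + 2q^2 + 2q + 2u^2 + 2u + 1).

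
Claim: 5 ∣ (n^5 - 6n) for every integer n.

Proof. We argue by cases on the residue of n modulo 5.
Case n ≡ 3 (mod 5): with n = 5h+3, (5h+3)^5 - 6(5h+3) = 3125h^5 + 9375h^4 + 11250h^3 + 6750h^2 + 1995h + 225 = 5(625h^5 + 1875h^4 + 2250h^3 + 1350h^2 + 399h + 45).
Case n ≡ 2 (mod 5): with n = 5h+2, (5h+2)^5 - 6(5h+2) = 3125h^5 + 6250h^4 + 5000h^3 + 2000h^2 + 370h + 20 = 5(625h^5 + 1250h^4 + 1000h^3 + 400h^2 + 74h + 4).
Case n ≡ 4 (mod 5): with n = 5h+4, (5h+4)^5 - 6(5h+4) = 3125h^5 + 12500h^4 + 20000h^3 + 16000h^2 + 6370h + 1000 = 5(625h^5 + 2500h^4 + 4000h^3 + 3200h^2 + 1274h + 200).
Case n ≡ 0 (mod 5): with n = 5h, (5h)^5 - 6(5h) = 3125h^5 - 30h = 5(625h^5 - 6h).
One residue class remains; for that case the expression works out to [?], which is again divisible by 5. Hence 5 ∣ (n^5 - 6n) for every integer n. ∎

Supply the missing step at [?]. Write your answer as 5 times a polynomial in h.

The residues treated are {3, 2, 4, 0}, so the missing case is n ≡ 1 (mod 5); write n = 5h+1.
Then (5h+1)^5 - 6(5h+1) = 3125h^5 + 3125h^4 + 1250h^3 + 250h^2 - 5h - 5 = 5(625h^5 + 625h^4 + 250h^3 + 50h^2 - h - 1).

5(625h^5 + 625h^4 + 250h^3 + 50h^2 - h - 1)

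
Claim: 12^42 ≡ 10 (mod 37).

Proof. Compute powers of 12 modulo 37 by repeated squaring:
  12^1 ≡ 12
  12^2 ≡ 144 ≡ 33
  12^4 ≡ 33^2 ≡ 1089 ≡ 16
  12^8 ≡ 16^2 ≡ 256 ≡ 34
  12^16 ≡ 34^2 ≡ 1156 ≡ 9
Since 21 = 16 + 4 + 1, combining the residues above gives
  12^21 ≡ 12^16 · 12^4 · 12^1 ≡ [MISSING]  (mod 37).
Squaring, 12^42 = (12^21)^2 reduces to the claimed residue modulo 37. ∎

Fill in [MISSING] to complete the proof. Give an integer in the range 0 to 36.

26

Multiply the listed residues: 9 · 16 · 12 = 144 → 1728.
Reducing modulo 37: 1728 = 46·37 + 26, so 12^21 ≡ 26.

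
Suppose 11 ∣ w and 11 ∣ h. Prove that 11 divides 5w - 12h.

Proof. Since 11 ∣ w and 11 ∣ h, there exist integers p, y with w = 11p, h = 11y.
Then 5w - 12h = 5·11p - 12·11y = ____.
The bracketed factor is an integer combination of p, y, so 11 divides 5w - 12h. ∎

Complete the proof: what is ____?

11(5p - 12y)

Each term has a factor of 11: 5·11p - 12·11y = 11·(5p - 12y).
Since 5p - 12y is an integer, 11 ∣ (5w - 12h).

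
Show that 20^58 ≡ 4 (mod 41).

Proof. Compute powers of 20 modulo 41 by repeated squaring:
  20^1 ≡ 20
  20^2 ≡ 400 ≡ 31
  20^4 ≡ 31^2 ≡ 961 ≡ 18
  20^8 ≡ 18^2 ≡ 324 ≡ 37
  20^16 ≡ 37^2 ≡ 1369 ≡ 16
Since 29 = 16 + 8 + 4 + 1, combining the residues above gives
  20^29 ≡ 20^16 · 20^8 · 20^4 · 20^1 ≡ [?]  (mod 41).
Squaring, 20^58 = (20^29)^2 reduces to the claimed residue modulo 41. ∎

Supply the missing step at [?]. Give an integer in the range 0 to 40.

2

20^16 · 20^8 · 20^4 · 20^1 ≡ 16 · 37 · 18 · 20 = 213120.
213120 mod 41 = 2, so 20^29 ≡ 2 (mod 41).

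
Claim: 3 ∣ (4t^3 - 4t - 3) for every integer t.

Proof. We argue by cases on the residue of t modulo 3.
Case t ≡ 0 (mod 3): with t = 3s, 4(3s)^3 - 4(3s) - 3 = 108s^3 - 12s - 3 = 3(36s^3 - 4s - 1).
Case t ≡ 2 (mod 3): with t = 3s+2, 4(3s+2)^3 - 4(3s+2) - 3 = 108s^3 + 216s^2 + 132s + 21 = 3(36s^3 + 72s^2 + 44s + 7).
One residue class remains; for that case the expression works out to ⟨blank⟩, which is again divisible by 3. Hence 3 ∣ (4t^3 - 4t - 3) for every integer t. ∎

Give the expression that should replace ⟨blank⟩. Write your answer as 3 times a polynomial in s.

Only t ≡ 1 (mod 3) is unaccounted for. Put t = 3s+1:
4(3s+1)^3 - 4(3s+1) - 3 expands to 108s^3 + 108s^2 + 24s - 3,
and factoring out 3 leaves 3(36s^3 + 36s^2 + 8s - 1).

3(36s^3 + 36s^2 + 8s - 1)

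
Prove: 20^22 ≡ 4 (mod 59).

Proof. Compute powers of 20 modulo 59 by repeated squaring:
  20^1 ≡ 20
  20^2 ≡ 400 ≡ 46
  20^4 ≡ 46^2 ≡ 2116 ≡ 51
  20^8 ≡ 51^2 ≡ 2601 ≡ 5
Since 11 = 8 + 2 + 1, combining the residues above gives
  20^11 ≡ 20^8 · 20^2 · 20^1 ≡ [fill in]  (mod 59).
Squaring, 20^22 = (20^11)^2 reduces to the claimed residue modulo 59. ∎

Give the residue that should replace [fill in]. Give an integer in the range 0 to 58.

57

Multiply the listed residues: 5 · 46 · 20 = 230 → 4600.
Reducing modulo 59: 4600 = 77·59 + 57, so 20^11 ≡ 57.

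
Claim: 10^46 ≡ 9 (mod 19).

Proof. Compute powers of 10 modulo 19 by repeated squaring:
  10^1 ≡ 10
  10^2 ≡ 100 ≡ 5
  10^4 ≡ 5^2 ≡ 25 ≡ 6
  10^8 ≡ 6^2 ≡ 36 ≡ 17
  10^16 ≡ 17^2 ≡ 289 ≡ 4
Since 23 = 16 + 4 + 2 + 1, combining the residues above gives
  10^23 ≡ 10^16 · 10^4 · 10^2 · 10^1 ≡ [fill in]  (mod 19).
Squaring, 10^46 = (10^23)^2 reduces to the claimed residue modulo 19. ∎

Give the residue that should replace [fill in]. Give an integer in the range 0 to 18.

Multiply the listed residues: 4 · 6 · 5 · 10 = 24 → 120 → 1200.
Reducing modulo 19: 1200 = 63·19 + 3, so 10^23 ≡ 3.

3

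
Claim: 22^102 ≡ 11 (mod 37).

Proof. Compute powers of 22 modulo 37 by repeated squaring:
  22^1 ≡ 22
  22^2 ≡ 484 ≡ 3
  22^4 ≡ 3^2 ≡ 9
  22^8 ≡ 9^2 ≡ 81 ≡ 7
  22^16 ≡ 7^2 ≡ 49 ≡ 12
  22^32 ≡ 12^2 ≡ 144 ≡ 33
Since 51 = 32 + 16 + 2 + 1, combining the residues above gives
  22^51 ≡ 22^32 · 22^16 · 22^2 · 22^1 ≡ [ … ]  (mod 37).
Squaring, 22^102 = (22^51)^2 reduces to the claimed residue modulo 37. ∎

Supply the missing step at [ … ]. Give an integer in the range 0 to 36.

22^32 · 22^16 · 22^2 · 22^1 ≡ 33 · 12 · 3 · 22 = 26136.
26136 mod 37 = 14, so 22^51 ≡ 14 (mod 37).

14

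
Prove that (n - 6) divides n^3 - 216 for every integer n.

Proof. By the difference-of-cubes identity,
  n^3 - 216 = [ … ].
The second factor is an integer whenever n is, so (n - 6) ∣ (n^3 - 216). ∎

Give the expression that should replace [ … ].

(n - 6)(n^2 + 6n + 36)

a^3 - b^3 = (a - b)(a^2 + ab + b^2). With a = n, b = 6:
n^3 - 216 = (n - 6)(n^2 + 6n + 36).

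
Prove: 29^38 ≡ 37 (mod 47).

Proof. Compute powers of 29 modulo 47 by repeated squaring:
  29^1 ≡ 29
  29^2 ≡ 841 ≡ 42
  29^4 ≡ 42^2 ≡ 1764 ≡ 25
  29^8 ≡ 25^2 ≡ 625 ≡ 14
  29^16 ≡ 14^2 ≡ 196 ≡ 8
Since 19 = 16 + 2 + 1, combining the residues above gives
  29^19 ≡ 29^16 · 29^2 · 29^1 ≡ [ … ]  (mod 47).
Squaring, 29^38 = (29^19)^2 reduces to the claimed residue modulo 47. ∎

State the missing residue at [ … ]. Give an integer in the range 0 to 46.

29^16 · 29^2 · 29^1 ≡ 8 · 42 · 29 = 9744.
9744 mod 47 = 15, so 29^19 ≡ 15 (mod 47).

15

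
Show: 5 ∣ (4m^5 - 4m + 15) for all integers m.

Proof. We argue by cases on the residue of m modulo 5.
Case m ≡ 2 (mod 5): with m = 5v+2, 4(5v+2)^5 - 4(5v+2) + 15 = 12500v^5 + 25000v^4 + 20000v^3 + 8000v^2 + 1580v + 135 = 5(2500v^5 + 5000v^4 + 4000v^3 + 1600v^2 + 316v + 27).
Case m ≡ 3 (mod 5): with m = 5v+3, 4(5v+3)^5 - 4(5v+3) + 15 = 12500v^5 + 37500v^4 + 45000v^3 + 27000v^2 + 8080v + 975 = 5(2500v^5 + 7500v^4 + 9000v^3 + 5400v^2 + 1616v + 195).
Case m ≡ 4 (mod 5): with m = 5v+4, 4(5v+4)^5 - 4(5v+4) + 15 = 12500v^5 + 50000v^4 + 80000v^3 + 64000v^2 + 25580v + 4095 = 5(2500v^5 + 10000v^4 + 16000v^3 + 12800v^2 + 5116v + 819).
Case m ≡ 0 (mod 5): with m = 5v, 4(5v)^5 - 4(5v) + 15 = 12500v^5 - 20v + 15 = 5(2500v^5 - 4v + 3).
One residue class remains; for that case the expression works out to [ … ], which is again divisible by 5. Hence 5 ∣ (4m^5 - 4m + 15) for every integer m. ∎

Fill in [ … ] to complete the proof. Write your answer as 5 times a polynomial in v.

5(2500v^5 + 2500v^4 + 1000v^3 + 200v^2 + 16v + 3)

Only m ≡ 1 (mod 5) is unaccounted for. Put m = 5v+1:
4(5v+1)^5 - 4(5v+1) + 15 expands to 12500v^5 + 12500v^4 + 5000v^3 + 1000v^2 + 80v + 15,
and factoring out 5 leaves 5(2500v^5 + 2500v^4 + 1000v^3 + 200v^2 + 16v + 3).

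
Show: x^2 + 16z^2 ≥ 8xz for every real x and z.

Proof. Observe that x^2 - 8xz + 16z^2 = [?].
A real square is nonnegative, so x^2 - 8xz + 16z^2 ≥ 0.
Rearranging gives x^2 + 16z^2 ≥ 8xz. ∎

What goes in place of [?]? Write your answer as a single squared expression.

(x - 4z)^2

x^2 - 8xz + 16z^2 is a perfect-square trinomial: the outer terms are (x)^2 and (4z)^2, and the cross term is -2·x·4z.
So x^2 - 8xz + 16z^2 = (x - 4z)^2 ≥ 0.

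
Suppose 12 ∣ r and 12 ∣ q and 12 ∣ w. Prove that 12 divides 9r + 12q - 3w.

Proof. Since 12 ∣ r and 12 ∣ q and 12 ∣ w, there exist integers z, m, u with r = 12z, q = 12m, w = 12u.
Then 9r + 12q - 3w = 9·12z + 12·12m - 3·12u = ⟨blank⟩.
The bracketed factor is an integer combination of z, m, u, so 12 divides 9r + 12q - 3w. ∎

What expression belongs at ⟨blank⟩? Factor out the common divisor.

Each term has a factor of 12: 9·12z + 12·12m - 3·12u = 12·(12m - 3u + 9z).
Since 12m - 3u + 9z is an integer, 12 ∣ (9r + 12q - 3w).

12(12m - 3u + 9z)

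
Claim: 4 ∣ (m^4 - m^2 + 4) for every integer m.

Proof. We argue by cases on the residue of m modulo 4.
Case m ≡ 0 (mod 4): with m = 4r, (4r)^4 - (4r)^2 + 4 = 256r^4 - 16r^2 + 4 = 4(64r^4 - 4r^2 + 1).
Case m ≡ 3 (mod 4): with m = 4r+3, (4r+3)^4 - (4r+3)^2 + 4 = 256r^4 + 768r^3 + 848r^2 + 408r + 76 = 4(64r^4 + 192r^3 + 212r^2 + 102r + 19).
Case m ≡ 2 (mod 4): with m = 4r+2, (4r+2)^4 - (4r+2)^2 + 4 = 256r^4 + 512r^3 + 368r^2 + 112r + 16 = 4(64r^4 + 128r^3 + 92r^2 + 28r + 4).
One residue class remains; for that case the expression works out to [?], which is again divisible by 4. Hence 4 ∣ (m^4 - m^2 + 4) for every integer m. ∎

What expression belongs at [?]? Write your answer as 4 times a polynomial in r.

4(64r^4 + 64r^3 + 20r^2 + 2r + 1)

Only m ≡ 1 (mod 4) is unaccounted for. Put m = 4r+1:
(4r+1)^4 - (4r+1)^2 + 4 expands to 256r^4 + 256r^3 + 80r^2 + 8r + 4,
and factoring out 4 leaves 4(64r^4 + 64r^3 + 20r^2 + 2r + 1).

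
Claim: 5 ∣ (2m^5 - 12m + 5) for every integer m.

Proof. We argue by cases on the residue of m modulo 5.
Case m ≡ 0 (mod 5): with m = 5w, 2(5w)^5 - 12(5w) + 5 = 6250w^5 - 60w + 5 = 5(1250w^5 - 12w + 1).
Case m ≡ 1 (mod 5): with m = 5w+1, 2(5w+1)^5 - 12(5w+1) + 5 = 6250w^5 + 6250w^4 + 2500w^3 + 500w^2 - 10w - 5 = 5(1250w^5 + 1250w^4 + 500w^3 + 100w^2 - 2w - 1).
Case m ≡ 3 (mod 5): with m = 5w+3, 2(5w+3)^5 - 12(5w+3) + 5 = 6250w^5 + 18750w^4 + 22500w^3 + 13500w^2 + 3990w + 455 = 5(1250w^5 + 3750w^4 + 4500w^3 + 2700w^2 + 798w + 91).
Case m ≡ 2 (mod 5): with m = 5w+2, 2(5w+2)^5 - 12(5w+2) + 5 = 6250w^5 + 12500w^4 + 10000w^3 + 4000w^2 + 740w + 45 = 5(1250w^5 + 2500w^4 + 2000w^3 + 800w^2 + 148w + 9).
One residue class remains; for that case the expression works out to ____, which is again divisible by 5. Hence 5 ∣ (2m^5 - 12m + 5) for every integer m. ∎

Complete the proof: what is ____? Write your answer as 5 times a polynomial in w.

The residues treated are {0, 1, 3, 2}, so the missing case is m ≡ 4 (mod 5); write m = 5w+4.
Then 2(5w+4)^5 - 12(5w+4) + 5 = 6250w^5 + 25000w^4 + 40000w^3 + 32000w^2 + 12740w + 2005 = 5(1250w^5 + 5000w^4 + 8000w^3 + 6400w^2 + 2548w + 401).

5(1250w^5 + 5000w^4 + 8000w^3 + 6400w^2 + 2548w + 401)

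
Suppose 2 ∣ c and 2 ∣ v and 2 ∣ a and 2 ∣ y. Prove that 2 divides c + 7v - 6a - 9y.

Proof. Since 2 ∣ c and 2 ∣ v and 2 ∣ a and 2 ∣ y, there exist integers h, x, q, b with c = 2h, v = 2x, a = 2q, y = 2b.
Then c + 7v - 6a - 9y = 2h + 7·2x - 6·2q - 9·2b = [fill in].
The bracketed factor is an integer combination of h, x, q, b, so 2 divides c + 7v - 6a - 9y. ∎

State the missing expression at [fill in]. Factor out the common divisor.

2(-9b + h - 6q + 7x)

Pull the common 2 out of every term: 2h + 7·2x - 6·2q - 9·2b = 2(-9b + h - 6q + 7x).
-9b + h - 6q + 7x is an integer, which exhibits the divisibility.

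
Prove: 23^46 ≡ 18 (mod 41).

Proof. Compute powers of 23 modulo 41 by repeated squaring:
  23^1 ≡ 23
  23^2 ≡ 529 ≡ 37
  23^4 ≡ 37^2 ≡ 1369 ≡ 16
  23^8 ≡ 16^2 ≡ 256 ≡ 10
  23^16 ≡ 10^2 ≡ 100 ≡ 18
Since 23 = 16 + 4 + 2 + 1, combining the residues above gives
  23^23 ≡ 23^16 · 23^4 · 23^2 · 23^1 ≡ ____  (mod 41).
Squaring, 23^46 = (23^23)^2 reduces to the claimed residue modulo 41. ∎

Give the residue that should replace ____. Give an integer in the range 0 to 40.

23^16 · 23^4 · 23^2 · 23^1 ≡ 18 · 16 · 37 · 23 = 245088.
245088 mod 41 = 31, so 23^23 ≡ 31 (mod 41).

31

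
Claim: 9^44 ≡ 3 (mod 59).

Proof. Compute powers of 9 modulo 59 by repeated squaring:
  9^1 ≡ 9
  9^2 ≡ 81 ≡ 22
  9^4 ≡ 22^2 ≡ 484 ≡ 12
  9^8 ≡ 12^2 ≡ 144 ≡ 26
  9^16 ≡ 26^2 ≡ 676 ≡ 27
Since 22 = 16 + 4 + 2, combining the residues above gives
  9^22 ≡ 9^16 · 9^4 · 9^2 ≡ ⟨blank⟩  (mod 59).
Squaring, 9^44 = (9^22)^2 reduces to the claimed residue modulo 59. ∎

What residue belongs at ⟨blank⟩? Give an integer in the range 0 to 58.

48

Multiply the listed residues: 27 · 12 · 22 = 324 → 7128.
Reducing modulo 59: 7128 = 120·59 + 48, so 9^22 ≡ 48.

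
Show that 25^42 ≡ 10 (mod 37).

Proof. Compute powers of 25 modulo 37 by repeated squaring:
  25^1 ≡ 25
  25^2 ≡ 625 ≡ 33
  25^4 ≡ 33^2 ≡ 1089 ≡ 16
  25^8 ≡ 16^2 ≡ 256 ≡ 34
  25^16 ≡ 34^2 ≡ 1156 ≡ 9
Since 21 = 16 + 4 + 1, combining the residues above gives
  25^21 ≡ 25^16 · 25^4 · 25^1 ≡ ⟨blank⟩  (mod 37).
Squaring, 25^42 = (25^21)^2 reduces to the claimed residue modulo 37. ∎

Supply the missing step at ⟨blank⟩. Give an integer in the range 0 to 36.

11

Multiply the listed residues: 9 · 16 · 25 = 144 → 3600.
Reducing modulo 37: 3600 = 97·37 + 11, so 25^21 ≡ 11.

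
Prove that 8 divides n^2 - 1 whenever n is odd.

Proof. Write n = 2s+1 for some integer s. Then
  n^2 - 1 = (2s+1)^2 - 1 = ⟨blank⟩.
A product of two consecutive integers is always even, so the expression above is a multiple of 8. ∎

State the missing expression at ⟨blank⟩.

4s(s + 1)

(2s+1)^2 - 1 = 4s^2 + 4s + 1 - 1 = 4s^2 + 4s = 4s(s+1).
Since s and s+1 are consecutive, s(s+1) is even, and 4·(even) is a multiple of 8.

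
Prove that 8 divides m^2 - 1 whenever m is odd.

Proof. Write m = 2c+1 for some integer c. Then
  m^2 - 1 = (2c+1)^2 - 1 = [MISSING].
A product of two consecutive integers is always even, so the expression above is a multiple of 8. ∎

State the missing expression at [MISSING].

(2c+1)^2 - 1 = 4c^2 + 4c + 1 - 1 = 4c^2 + 4c = 4c(c+1).
Since c and c+1 are consecutive, c(c+1) is even, and 4·(even) is a multiple of 8.

4c(c + 1)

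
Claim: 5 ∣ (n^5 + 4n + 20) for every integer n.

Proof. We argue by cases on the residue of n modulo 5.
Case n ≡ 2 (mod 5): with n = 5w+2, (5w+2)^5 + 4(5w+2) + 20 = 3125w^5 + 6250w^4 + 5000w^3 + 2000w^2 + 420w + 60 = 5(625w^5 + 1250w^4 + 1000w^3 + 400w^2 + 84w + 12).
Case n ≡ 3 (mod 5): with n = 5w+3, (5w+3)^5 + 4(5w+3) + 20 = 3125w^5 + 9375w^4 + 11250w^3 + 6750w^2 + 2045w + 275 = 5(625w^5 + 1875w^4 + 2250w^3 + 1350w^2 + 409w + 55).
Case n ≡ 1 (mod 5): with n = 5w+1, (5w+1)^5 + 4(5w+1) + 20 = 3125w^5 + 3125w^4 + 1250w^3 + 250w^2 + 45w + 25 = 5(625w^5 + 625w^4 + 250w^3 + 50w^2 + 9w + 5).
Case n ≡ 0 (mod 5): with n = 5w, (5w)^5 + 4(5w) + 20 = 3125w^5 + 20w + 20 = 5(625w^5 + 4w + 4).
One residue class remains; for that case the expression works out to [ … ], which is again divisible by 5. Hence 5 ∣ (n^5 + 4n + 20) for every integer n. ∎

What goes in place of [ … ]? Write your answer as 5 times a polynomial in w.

5(625w^5 + 2500w^4 + 4000w^3 + 3200w^2 + 1284w + 212)

Only n ≡ 4 (mod 5) is unaccounted for. Put n = 5w+4:
(5w+4)^5 + 4(5w+4) + 20 expands to 3125w^5 + 12500w^4 + 20000w^3 + 16000w^2 + 6420w + 1060,
and factoring out 5 leaves 5(625w^5 + 2500w^4 + 4000w^3 + 3200w^2 + 1284w + 212).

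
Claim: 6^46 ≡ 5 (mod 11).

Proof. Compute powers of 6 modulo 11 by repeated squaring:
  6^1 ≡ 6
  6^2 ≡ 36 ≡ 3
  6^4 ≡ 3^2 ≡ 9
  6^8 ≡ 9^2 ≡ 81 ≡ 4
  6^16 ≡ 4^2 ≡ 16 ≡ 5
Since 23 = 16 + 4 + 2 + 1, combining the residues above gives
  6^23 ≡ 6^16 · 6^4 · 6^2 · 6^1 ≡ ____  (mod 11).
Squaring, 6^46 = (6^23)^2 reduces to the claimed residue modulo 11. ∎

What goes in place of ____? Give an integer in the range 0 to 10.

7

Multiply the listed residues: 5 · 9 · 3 · 6 = 45 → 135 → 810.
Reducing modulo 11: 810 = 73·11 + 7, so 6^23 ≡ 7.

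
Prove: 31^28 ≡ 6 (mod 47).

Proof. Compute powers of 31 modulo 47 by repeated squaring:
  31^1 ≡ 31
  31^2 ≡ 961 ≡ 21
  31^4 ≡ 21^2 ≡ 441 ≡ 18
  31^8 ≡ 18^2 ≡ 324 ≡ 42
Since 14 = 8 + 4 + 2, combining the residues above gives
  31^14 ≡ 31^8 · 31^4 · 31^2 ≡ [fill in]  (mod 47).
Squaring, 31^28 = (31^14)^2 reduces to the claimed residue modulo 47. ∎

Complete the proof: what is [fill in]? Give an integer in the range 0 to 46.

37

Multiply the listed residues: 42 · 18 · 21 = 756 → 15876.
Reducing modulo 47: 15876 = 337·47 + 37, so 31^14 ≡ 37.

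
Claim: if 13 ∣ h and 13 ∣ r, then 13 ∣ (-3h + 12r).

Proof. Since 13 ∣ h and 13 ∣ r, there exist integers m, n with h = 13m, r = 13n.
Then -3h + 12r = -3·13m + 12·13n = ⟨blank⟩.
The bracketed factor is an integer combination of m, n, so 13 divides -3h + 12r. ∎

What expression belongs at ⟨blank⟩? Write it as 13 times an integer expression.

Pull the common 13 out of every term: -3·13m + 12·13n = 13(-3m + 12n).
-3m + 12n is an integer, which exhibits the divisibility.

13(-3m + 12n)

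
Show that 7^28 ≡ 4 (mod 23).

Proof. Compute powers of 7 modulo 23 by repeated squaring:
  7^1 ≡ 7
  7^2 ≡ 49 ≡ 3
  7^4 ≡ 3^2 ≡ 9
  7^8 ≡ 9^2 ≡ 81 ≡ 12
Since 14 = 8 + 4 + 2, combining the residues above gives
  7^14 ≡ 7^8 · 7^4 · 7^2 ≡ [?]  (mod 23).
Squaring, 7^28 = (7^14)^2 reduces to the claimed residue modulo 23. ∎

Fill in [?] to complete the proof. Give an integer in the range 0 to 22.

2

Multiply the listed residues: 12 · 9 · 3 = 108 → 324.
Reducing modulo 23: 324 = 14·23 + 2, so 7^14 ≡ 2.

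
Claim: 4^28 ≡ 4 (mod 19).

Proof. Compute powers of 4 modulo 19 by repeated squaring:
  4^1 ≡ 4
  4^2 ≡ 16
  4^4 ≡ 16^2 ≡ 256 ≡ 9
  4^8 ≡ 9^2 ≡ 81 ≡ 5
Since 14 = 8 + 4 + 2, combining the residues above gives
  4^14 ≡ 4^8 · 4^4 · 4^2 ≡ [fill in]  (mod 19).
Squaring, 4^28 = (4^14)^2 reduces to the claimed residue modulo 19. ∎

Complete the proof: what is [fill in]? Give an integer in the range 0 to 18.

4^8 · 4^4 · 4^2 ≡ 5 · 9 · 16 = 720.
720 mod 19 = 17, so 4^14 ≡ 17 (mod 19).

17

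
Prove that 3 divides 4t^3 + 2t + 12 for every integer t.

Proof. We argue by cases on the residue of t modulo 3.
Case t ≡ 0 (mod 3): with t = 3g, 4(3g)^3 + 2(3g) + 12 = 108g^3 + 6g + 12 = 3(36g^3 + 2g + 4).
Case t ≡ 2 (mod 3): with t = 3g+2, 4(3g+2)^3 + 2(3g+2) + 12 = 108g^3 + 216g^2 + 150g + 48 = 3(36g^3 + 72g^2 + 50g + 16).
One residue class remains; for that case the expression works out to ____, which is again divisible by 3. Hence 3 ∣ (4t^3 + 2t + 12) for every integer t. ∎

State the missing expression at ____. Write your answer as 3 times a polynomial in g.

Only t ≡ 1 (mod 3) is unaccounted for. Put t = 3g+1:
4(3g+1)^3 + 2(3g+1) + 12 expands to 108g^3 + 108g^2 + 42g + 18,
and factoring out 3 leaves 3(36g^3 + 36g^2 + 14g + 6).

3(36g^3 + 36g^2 + 14g + 6)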